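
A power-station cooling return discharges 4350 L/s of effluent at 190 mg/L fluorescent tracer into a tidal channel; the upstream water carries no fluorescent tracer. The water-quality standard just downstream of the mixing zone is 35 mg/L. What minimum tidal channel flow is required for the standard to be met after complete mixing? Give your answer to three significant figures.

Set C_mix = 35: (Q·0 + 4350·190.0) / (Q + 4350) = 35
→ Q = 4350·(190.0 − 35)/(35 − 0) = 19260 L/s.

19300 L/s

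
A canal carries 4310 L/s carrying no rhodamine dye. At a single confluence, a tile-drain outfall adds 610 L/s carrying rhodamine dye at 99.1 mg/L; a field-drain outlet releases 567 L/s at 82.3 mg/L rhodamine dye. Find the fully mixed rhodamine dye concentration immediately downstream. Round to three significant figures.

19.5 mg/L

After mixing, C = (4310·0 + 610.0·99.10 + 567.0·82.30) / 5487 = 107100/5487 = 19.52 mg/L.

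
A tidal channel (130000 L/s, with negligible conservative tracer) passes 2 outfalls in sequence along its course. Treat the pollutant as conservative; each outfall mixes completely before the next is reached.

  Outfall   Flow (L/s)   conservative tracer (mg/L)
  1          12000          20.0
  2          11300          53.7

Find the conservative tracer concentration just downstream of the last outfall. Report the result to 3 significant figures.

Outfall 1: combined Q = 142000 L/s; C = (130000·0 + 12000·20.00)/142000 = 1.690 mg/L.
Outfall 2: combined Q = 153300 L/s; C = (142000·1.690 + 11300·53.70)/153300 = 5.524 mg/L.

5.52 mg/L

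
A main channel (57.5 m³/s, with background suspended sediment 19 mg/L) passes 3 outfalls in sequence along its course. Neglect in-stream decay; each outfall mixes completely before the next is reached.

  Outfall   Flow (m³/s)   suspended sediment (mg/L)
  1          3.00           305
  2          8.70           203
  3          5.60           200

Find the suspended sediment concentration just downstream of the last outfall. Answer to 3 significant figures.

65.4 mg/L

Below outfall 1: Q → 60.50 m³/s, C = (57.50·19.00 + 3.000·305.0)/60.50 = 33.18 mg/L.
Below outfall 2: Q → 69.20 m³/s, C = (60.50·33.18 + 8.700·203.0)/69.20 = 54.53 mg/L.
Below outfall 3: Q → 74.80 m³/s, C = (69.20·54.53 + 5.600·200.0)/74.80 = 65.42 mg/L.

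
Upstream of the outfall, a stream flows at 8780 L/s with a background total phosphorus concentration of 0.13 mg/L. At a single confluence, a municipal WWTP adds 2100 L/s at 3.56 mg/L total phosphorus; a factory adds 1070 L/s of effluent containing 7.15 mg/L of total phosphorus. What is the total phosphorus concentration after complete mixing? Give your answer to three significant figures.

Conservation of mass: C = (8780·0.1300 + 2100·3.560 + 1070·7.150) / 11950 = 16270/11950 = 1.361 mg/L.

1.36 mg/L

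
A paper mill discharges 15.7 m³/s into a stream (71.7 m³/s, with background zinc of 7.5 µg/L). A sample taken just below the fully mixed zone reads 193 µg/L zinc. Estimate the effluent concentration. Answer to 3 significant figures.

Mass balance: 71.70·7.500 + 15.70·Cₑ = 87.40·193.0
→ Cₑ = (87.40·193.0 − 71.70·7.500) / 15.70 = 1040 µg/L.

1040 µg/L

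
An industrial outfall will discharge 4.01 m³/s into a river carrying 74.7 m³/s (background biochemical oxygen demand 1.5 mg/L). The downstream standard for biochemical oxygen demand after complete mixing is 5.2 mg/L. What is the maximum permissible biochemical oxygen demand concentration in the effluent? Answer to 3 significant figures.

74.1 mg/L

At the limit, (Qr·Cr + Qe·Cₑ)/(Qr + Qe) = 5.2:
Cₑ = (78.71·5.2 − 74.70·1.500) / 4.010 = 74.13 mg/L.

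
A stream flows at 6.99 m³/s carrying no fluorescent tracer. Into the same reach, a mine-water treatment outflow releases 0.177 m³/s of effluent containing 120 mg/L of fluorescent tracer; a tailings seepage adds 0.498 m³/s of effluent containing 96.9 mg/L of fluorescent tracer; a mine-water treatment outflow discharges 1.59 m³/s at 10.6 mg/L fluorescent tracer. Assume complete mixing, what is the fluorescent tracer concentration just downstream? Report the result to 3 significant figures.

Flow-weighted average: C = (6.990·0 + 0.1770·120.0 + 0.4980·96.90 + 1.590·10.60) / 9.255 = 86.35/9.255 = 9.330 mg/L.

9.33 mg/L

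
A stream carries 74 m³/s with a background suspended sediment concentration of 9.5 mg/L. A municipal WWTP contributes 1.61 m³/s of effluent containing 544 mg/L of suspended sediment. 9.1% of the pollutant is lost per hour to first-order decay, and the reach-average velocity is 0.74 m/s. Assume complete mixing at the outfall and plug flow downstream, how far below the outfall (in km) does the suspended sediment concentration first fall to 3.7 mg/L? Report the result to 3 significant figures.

Conservation of mass: C = (74.00·9.500 + 1.610·544.0) / 75.61 = 1579/75.61 = 20.88 mg/L.
9.1%/h lost → k = −ln(1 − 0.091) = 0.09541 h⁻¹.
Set 20.88·exp(−k·t) = 3.7 → t = ln(20.88/3.7)/k = 65300 s = 18.14 h.
Distance = v·t = 0.74·65300 = 48320 m = 48.32 km.

48.3 km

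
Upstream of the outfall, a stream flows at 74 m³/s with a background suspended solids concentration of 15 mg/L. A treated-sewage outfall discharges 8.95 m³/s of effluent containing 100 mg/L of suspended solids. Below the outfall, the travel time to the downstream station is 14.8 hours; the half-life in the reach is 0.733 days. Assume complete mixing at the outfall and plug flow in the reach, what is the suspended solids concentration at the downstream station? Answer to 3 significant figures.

13.5 mg/L

Mixed concentration C = ΣQC/ΣQ = (74.00·15.00 + 8.950·100.0) / 82.95 = 2005/82.95 = 24.17 mg/L.
Half-life 0.733 d → k = ln 2 / 0.733 = 0.9456 d⁻¹.
First-order decay: C = 24.17·exp(−k·t) = 24.17·0.5581 = 13.49 mg/L.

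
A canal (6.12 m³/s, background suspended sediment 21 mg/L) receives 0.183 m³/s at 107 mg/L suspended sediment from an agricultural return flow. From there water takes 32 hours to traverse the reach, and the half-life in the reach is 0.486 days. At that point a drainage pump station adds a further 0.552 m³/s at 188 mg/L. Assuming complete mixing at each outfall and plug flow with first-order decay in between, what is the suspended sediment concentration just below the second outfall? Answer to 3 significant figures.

18.4 mg/L

Mixed concentration C = ΣQC/ΣQ = (6.120·21.00 + 0.1830·107.0) / 6.303 = 148.1/6.303 = 23.50 mg/L; combined flow 6.303 m³/s.
Half-life 0.486 d → k = ln 2 / 0.486 = 1.426 d⁻¹.
Decay over the reach: 23.50·exp(−kt) = 23.50·0.1493 = 3.509 mg/L.
At the second outfall, C = (6.303·3.509 + 0.5520·188.0) / (6.303 + 0.5520) = 18.36 mg/L.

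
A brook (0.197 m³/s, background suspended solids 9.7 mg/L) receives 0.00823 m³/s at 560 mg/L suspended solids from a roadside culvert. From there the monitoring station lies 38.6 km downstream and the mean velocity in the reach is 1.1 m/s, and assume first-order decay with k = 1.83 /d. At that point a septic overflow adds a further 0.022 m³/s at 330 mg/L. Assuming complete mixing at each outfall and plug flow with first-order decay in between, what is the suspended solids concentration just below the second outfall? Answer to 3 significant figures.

Mixed concentration C = ΣQC/ΣQ = (0.1970·9.700 + 0.008230·560.0) / 0.2052 = 6.520/0.2052 = 31.77 mg/L; combined flow 0.2052 m³/s.
Travel time t = 38.6·1000 / 1.1 = 35090 s = 9.747 h.
Applying C = C₀e^(−kt): 31.77 × 0.4756 = 15.11 mg/L.
At the second outfall, C = (0.2052·15.11 + 0.02200·330.0) / (0.2052 + 0.02200) = 45.60 mg/L.

45.6 mg/L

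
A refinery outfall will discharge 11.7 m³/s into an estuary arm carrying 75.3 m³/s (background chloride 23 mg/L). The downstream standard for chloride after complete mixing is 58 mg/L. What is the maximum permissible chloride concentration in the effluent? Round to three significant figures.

At the limit, (Qr·Cr + Qe·Cₑ)/(Qr + Qe) = 58:
Cₑ = (87.00·58 − 75.30·23.00) / 11.70 = 283.3 mg/L.

283 mg/L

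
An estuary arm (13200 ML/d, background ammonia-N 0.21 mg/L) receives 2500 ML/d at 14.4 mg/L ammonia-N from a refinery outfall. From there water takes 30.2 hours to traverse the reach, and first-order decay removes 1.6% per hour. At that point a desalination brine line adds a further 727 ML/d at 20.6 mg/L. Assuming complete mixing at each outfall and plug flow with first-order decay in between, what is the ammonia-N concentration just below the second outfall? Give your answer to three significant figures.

2.36 mg/L

Mixed concentration C = ΣQC/ΣQ = (13200·0.2100 + 2500·14.40) / 15700 = 38770/15700 = 2.470 mg/L; combined flow 15700 ML/d.
1.6%/h lost → k = −ln(1 − 0.016) = 0.01613 h⁻¹.
Applying C = C₀e^(−kt): 2.470 × 0.6144 = 1.517 mg/L.
At the second outfall, C = (15700·1.517 + 727.0·20.60) / (15700 + 727.0) = 2.362 mg/L.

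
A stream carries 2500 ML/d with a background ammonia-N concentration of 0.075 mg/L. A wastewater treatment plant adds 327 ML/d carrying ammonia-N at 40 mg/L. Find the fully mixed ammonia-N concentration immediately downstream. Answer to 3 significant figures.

After mixing, C = (2500·0.07500 + 327.0·40.00) / 2827 = 13270/2827 = 4.693 mg/L.

4.69 mg/L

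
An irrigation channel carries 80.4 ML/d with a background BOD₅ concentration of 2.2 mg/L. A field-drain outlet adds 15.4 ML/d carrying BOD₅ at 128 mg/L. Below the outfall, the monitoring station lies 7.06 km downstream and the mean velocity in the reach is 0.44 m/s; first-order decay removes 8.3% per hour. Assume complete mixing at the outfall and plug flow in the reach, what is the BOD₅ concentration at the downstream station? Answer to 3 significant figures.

15.2 mg/L

Mixed concentration C = ΣQC/ΣQ = (80.40·2.200 + 15.40·128.0) / 95.80 = 2148/95.80 = 22.42 mg/L.
Travel time t = 7.06·1000 / 0.44 = 16050 s = 4.457 h.
8.3%/h lost → k = −ln(1 − 0.083) = 0.08665 h⁻¹.
First-order decay: C = 22.42·exp(−k·t) = 22.42·0.6796 = 15.24 mg/L.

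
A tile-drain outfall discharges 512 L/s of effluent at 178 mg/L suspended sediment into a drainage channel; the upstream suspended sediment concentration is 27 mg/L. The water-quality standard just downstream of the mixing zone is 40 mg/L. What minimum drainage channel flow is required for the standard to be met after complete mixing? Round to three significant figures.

Set C_mix = 40: (Q·27.00 + 512.0·178.0) / (Q + 512.0) = 40
→ Q = 512.0·(178.0 − 40)/(40 − 27.00) = 5435 L/s.

5440 L/s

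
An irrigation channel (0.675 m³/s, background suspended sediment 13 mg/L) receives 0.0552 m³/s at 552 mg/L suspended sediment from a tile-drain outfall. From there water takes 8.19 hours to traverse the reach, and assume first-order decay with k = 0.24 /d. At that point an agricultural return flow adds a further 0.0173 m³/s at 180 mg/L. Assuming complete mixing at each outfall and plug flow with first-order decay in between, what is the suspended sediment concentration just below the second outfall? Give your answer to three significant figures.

Mixed concentration C = ΣQC/ΣQ = (0.6750·13.00 + 0.05520·552.0) / 0.7302 = 39.25/0.7302 = 53.75 mg/L; combined flow 0.7302 m³/s.
Decay over the reach: 53.75·exp(−kt) = 53.75·0.9214 = 49.52 mg/L.
At the second outfall, C = (0.7302·49.52 + 0.01730·180.0) / (0.7302 + 0.01730) = 52.54 mg/L.

52.5 mg/L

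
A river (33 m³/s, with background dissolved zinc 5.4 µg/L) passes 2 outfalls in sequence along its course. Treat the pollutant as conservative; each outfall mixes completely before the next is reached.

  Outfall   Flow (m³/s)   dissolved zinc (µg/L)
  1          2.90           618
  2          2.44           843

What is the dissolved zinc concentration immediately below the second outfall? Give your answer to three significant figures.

105 µg/L

Below outfall 1: Q → 35.90 m³/s, C = (33.00·5.400 + 2.900·618.0)/35.90 = 54.89 µg/L.
Below outfall 2: Q → 38.34 m³/s, C = (35.90·54.89 + 2.440·843.0)/38.34 = 105.0 µg/L.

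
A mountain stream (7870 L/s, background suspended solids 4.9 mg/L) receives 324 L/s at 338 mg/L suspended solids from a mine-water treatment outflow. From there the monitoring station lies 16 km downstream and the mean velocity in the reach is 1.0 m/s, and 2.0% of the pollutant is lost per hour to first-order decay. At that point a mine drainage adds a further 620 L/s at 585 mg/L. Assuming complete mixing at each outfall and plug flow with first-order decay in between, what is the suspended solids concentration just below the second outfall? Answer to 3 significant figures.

56.5 mg/L

After mixing, C = (7870·4.900 + 324.0·338.0) / 8194 = 148100/8194 = 18.07 mg/L; combined flow 8194 L/s.
Travel time t = 16·1000 / 1.0 = 16000 s = 4.444 h.
2.0%/h lost → k = −ln(1 − 0.02) = 0.02020 h⁻¹.
Decay over the reach: 18.07·exp(−kt) = 18.07·0.9141 = 16.52 mg/L.
Second outfall: C = (8194·16.52 + 620.0·585.0)/8814 = 56.51 mg/L.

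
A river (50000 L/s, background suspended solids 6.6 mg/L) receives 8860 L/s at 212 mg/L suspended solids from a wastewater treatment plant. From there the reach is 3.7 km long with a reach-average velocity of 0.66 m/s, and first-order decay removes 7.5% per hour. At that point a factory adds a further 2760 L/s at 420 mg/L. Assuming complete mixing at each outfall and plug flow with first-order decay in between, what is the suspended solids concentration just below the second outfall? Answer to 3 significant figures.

50.6 mg/L

Mixed concentration C = ΣQC/ΣQ = (50000·6.600 + 8860·212.0) / 58860 = 2208000/58860 = 37.52 mg/L; combined flow 58860 L/s.
Travel time t = 3.7·1000 / 0.66 = 5606 s = 1.557 h.
7.5%/h lost → k = −ln(1 − 0.075) = 0.07796 h⁻¹.
First-order decay: C = 37.52·exp(−k·t) = 37.52·0.8857 = 33.23 mg/L.
Second outfall: C = (58860·33.23 + 2760·420.0)/61620 = 50.55 mg/L.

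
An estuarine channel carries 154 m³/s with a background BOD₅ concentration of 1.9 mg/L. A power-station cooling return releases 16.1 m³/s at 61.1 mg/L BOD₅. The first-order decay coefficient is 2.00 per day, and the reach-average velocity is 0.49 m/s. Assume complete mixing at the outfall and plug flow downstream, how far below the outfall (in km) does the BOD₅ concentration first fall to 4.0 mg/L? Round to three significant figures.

13.3 km

Mass balance: C = (154.0·1.900 + 16.10·61.10) / 170.1 = 1276/170.1 = 7.503 mg/L.
Set 7.503·exp(−k·t) = 4.0 → t = ln(7.503/4.0)/k = 27170 s = 7.549 h.
Distance = v·t = 0.49·27170 = 13320 m = 13.32 km.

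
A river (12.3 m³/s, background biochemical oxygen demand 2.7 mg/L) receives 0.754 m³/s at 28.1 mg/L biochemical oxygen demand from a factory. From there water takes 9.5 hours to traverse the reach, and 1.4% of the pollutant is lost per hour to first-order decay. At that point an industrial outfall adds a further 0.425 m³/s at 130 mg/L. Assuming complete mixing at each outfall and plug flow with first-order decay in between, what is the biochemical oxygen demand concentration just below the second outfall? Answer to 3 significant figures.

7.63 mg/L

After mixing, C = (12.30·2.700 + 0.7540·28.10) / 13.05 = 54.40/13.05 = 4.167 mg/L; combined flow 13.05 m³/s.
1.4%/h lost → k = −ln(1 − 0.014) = 0.01410 h⁻¹.
Decay over the reach: 4.167·exp(−kt) = 4.167·0.8746 = 3.645 mg/L.
At the second outfall, C = (13.05·3.645 + 0.4250·130.0) / (13.05 + 0.4250) = 7.629 mg/L.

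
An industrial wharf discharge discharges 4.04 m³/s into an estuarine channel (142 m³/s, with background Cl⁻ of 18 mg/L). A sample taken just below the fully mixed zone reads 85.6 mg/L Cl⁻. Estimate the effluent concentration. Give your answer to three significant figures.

Mass balance: 142.0·18.00 + 4.040·Cₑ = 146.0·85.60
→ Cₑ = (146.0·85.60 − 142.0·18.00) / 4.040 = 2462 mg/L.

2460 mg/L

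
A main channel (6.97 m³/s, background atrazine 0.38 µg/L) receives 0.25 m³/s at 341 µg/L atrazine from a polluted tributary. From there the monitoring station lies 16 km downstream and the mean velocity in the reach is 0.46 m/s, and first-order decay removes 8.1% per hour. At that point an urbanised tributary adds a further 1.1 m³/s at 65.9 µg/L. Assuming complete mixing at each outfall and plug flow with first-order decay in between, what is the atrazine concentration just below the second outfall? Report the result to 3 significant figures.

After mixing, C = (6.970·0.3800 + 0.2500·341.0) / 7.220 = 87.90/7.220 = 12.17 µg/L; combined flow 7.220 m³/s.
Travel time t = 16·1000 / 0.46 = 34780 s = 9.662 h.
8.1%/h lost → k = −ln(1 − 0.081) = 0.08447 h⁻¹.
First-order decay: C = 12.17·exp(−k·t) = 12.17·0.4421 = 5.383 µg/L.
Second outfall: C = (7.220·5.383 + 1.100·65.90)/8.320 = 13.38 µg/L.

13.4 µg/L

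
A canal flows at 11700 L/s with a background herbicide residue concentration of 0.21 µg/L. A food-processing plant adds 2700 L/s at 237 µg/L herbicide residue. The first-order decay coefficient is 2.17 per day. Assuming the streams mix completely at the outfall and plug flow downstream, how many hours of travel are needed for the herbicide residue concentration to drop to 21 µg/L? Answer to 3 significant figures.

After mixing, C = (11700·0.2100 + 2700·237.0) / 14400 = 642400/14400 = 44.61 µg/L.
44.61·exp(−k·t) = 21 → t = ln(44.61/21)/k = 30000 s = 8.332 h.

8.33 h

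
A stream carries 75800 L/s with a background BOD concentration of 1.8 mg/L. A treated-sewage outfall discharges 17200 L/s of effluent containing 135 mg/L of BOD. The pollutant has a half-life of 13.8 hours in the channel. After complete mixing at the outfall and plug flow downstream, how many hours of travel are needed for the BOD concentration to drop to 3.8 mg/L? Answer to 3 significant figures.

38.6 h

Conservation of mass: C = (75800·1.800 + 17200·135.0) / 93000 = 2458000/93000 = 26.43 mg/L.
Half-life 13.8 h → k = ln 2 / 13.8 = 0.05023 h⁻¹ = 1.205 d⁻¹.
26.43·exp(−k·t) = 3.8 → t = ln(26.43/3.8)/k = 139000 s = 38.62 h.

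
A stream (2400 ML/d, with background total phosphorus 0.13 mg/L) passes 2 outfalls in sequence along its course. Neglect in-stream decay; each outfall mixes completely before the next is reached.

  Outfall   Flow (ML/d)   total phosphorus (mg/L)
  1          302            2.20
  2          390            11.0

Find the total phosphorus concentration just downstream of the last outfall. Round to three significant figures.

After outfall 1: Q = 2400 + 302.0 = 2702 ML/d; C = (2400·0.1300 + 302.0·2.200)/2702 = 0.3614 mg/L.
After outfall 2: Q = 2702 + 390.0 = 3092 ML/d; C = (2702·0.3614 + 390.0·11.00)/3092 = 1.703 mg/L.

1.70 mg/L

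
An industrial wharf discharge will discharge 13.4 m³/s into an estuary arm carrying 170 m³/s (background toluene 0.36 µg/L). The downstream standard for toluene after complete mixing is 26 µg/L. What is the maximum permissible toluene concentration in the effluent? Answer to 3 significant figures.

351 µg/L

At the limit, (Qr·Cr + Qe·Cₑ)/(Qr + Qe) = 26:
Cₑ = (183.4·26 − 170.0·0.3600) / 13.40 = 351.3 µg/L.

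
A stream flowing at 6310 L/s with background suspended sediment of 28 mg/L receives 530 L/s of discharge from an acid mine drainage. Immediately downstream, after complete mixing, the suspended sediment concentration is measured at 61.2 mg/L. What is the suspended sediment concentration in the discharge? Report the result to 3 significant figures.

Mass balance: 6310·28.00 + 530.0·Cₑ = 6840·61.20
→ Cₑ = (6840·61.20 − 6310·28.00) / 530.0 = 456.5 mg/L.

456 mg/L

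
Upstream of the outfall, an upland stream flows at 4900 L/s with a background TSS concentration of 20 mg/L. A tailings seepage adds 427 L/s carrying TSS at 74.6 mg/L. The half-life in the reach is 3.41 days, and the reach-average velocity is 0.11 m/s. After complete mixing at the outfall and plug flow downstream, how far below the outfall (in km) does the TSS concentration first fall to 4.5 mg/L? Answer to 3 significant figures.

79.0 km

Mass balance: C = (4900·20.00 + 427.0·74.60) / 5327 = 129900/5327 = 24.38 mg/L.
Half-life 3.41 d → k = ln 2 / 3.41 = 0.2033 d⁻¹.
Set 24.38·exp(−k·t) = 4.5 → t = ln(24.38/4.5)/k = 718100 s = 199.5 h.
Distance = v·t = 0.11·718100 = 79000 m = 79.00 km.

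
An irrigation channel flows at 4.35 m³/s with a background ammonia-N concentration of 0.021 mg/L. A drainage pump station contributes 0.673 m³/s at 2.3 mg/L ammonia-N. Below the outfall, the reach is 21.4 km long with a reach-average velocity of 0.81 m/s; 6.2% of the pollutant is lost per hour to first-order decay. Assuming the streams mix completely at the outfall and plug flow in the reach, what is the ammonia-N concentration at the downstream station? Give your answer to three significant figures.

Flow-weighted average: C = (4.350·0.02100 + 0.6730·2.300) / 5.023 = 1.639/5.023 = 0.3263 mg/L.
Travel time t = 21.4·1000 / 0.81 = 26420 s = 7.339 h.
6.2%/h lost → k = −ln(1 − 0.062) = 0.06401 h⁻¹.
Applying C = C₀e^(−kt): 0.3263 × 0.6252 = 0.2040 mg/L.

0.204 mg/L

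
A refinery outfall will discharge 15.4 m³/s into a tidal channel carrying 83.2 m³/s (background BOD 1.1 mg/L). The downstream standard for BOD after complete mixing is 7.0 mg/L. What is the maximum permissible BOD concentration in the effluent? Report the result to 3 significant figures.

38.9 mg/L

At the limit, (Qr·Cr + Qe·Cₑ)/(Qr + Qe) = 7.0:
Cₑ = (98.60·7.0 − 83.20·1.100) / 15.40 = 38.88 mg/L.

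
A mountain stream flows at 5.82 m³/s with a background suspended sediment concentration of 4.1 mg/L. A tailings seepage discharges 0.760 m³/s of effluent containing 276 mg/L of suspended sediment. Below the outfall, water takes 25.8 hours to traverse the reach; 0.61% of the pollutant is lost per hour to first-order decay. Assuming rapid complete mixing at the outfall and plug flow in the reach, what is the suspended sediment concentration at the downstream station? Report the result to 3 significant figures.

Flow-weighted average: C = (5.820·4.100 + 0.7600·276.0) / 6.580 = 233.6/6.580 = 35.50 mg/L.
0.61%/h lost → k = −ln(1 − 0.0061) = 0.006119 h⁻¹.
After decay, C = 35.50 × e^(−kt) = 35.50 × 0.8540 = 30.32 mg/L.

30.3 mg/L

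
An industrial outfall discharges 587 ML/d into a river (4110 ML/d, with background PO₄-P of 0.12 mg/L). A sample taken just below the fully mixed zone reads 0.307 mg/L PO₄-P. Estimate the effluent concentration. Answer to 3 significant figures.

1.62 mg/L

Mass balance: 4110·0.1200 + 587.0·Cₑ = 4697·0.3070
→ Cₑ = (4697·0.3070 − 4110·0.1200) / 587.0 = 1.616 mg/L.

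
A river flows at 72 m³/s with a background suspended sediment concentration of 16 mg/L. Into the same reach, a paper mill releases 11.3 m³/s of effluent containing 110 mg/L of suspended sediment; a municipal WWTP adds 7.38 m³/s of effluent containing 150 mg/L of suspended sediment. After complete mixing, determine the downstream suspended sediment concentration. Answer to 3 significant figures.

38.6 mg/L

Mass balance: C = (72.00·16.00 + 11.30·110.0 + 7.380·150.0) / 90.68 = 3502/90.68 = 38.62 mg/L.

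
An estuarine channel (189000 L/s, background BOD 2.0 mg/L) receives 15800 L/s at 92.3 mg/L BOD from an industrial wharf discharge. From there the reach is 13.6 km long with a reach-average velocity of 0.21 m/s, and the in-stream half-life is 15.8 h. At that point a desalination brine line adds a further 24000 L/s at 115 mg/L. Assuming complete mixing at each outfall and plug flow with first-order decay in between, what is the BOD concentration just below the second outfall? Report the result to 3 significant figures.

Mass balance: C = (189000·2.000 + 15800·92.30) / 204800 = 1836000/204800 = 8.967 mg/L; combined flow 204800 L/s.
Travel time t = 13.6·1000 / 0.21 = 64760 s = 17.99 h.
Half-life 15.8 h → k = ln 2 / 15.8 = 0.04387 h⁻¹ = 1.053 d⁻¹.
After decay, C = 8.967 × e^(−kt) = 8.967 × 0.4542 = 4.073 mg/L.
Second outfall: C = (204800·4.073 + 24000·115.0)/228800 = 15.71 mg/L.

15.7 mg/L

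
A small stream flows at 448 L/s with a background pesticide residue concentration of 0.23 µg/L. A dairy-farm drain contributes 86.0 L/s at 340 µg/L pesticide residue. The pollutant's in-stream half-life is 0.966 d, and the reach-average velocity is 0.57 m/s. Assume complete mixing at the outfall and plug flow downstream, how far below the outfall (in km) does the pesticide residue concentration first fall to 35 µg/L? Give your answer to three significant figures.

After mixing, C = (448.0·0.2300 + 86.00·340.0) / 534.0 = 29340/534.0 = 54.95 µg/L.
Half-life 0.966 d → k = ln 2 / 0.966 = 0.7175 d⁻¹.
Set 54.95·exp(−k·t) = 35 → t = ln(54.95/35)/k = 54310 s = 15.09 h.
Distance = v·t = 0.57·54310 = 30960 m = 30.96 km.

31.0 km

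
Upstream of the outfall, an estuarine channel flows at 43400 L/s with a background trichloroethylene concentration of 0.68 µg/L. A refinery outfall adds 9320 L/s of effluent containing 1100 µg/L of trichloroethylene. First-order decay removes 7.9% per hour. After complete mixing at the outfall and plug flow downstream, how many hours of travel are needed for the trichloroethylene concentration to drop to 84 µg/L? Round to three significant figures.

10.2 h

After mixing, C = (43400·0.6800 + 9320·1100) / 52720 = 10280000/52720 = 195.0 µg/L.
7.9%/h lost → k = −ln(1 − 0.079) = 0.08230 h⁻¹.
195.0·exp(−k·t) = 84 → t = ln(195.0/84)/k = 36850 s = 10.23 h.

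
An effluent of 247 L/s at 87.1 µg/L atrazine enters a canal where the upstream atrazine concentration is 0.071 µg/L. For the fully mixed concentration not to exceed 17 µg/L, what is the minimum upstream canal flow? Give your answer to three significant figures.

1020 L/s

Set C_mix = 17: (Q·0.07100 + 247.0·87.10) / (Q + 247.0) = 17
→ Q = 247.0·(87.10 − 17)/(17 − 0.07100) = 1023 L/s.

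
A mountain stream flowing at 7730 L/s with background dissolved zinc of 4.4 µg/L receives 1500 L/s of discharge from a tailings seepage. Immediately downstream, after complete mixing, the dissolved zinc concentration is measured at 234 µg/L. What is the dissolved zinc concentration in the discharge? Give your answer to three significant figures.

Mass balance: 7730·4.400 + 1500·Cₑ = 9230·234.0
→ Cₑ = (9230·234.0 − 7730·4.400) / 1500 = 1417 µg/L.

1420 µg/L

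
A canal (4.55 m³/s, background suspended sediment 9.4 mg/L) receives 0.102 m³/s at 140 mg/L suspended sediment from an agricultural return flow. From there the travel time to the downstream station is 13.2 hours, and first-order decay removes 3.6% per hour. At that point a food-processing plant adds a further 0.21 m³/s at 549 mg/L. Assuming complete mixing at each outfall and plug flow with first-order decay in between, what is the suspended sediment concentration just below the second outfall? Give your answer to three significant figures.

Flow-weighted average: C = (4.550·9.400 + 0.1020·140.0) / 4.652 = 57.05/4.652 = 12.26 mg/L; combined flow 4.652 m³/s.
3.6%/h lost → k = −ln(1 − 0.036) = 0.03666 h⁻¹.
Applying C = C₀e^(−kt): 12.26 × 0.6163 = 7.558 mg/L.
At the second outfall, C = (4.652·7.558 + 0.2100·549.0) / (4.652 + 0.2100) = 30.94 mg/L.

30.9 mg/L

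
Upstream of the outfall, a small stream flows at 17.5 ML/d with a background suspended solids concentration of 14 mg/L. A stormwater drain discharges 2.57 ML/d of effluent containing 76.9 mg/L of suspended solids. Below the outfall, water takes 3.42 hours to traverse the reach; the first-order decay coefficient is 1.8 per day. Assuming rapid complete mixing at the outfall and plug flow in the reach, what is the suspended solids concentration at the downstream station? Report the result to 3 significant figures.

17.1 mg/L

After mixing, C = (17.50·14.00 + 2.570·76.90) / 20.07 = 442.6/20.07 = 22.05 mg/L.
First-order decay: C = 22.05·exp(−k·t) = 22.05·0.7738 = 17.06 mg/L.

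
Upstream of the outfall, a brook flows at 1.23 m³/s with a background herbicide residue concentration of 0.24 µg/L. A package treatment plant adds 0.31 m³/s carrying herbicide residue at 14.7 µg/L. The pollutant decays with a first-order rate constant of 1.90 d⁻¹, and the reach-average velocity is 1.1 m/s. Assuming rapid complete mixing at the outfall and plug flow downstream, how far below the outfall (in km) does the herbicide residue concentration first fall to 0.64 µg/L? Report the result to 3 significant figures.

Conservation of mass: C = (1.230·0.2400 + 0.3100·14.70) / 1.540 = 4.852/1.540 = 3.151 µg/L.
Set 3.151·exp(−k·t) = 0.64 → t = ln(3.151/0.64)/k = 72480 s = 20.13 h.
Distance = v·t = 1.1·72480 = 79730 m = 79.73 km.

79.7 km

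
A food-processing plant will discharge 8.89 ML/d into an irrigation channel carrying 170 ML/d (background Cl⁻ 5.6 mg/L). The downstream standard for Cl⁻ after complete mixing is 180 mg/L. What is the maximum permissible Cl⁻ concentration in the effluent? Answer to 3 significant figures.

At the limit, (Qr·Cr + Qe·Cₑ)/(Qr + Qe) = 180:
Cₑ = (178.9·180 − 170.0·5.600) / 8.890 = 3515 mg/L.

3510 mg/L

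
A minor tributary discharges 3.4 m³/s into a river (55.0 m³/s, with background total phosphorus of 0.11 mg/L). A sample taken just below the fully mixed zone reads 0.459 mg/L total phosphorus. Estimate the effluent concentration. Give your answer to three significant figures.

6.10 mg/L

Mass balance: 55.00·0.1100 + 3.400·Cₑ = 58.40·0.4590
→ Cₑ = (58.40·0.4590 − 55.00·0.1100) / 3.400 = 6.105 mg/L.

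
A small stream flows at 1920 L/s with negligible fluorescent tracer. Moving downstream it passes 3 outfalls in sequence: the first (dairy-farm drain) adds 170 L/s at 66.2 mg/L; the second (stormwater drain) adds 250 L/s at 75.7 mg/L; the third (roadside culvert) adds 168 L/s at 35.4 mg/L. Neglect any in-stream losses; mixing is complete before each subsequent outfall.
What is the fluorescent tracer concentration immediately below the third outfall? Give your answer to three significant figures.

14.4 mg/L

After outfall 1: Q = 1920 + 170.0 = 2090 L/s; C = (1920·0 + 170.0·66.20)/2090 = 5.385 mg/L.
After outfall 2: Q = 2090 + 250.0 = 2340 L/s; C = (2090·5.385 + 250.0·75.70)/2340 = 12.90 mg/L.
After outfall 3: Q = 2340 + 168.0 = 2508 L/s; C = (2340·12.90 + 168.0·35.40)/2508 = 14.40 mg/L.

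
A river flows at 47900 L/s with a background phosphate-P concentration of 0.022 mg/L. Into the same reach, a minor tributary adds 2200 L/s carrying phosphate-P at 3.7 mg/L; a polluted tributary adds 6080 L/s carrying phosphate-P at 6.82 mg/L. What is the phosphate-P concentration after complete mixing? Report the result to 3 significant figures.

Flow-weighted average: C = (47900·0.02200 + 2200·3.700 + 6080·6.820) / 56180 = 50660/56180 = 0.9017 mg/L.

0.902 mg/L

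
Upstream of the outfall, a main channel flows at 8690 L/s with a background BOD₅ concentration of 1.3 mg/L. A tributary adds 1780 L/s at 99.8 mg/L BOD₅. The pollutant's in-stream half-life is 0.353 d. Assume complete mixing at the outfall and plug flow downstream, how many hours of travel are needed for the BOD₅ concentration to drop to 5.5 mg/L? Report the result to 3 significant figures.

14.5 h

Mass balance: C = (8690·1.300 + 1780·99.80) / 10470 = 188900/10470 = 18.05 mg/L.
Half-life 0.353 d → k = ln 2 / 0.353 = 1.964 d⁻¹.
18.05·exp(−k·t) = 5.5 → t = ln(18.05/5.5)/k = 52280 s = 14.52 h.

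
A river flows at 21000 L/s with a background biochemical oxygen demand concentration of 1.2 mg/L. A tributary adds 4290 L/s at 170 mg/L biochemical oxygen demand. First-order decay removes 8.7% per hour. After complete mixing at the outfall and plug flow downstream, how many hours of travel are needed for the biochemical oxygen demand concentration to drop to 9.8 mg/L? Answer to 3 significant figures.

12.2 h

Mixed concentration C = ΣQC/ΣQ = (21000·1.200 + 4290·170.0) / 25290 = 754500/25290 = 29.83 mg/L.
8.7%/h lost → k = −ln(1 − 0.087) = 0.09102 h⁻¹.
29.83·exp(−k·t) = 9.8 → t = ln(29.83/9.8)/k = 44030 s = 12.23 h.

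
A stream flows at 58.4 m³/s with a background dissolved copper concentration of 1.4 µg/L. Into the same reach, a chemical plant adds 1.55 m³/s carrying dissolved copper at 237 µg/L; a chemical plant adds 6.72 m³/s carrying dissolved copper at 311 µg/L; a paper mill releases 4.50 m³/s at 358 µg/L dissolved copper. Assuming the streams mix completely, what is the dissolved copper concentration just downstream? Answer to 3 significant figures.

Conservation of mass: C = (58.40·1.400 + 1.550·237.0 + 6.720·311.0 + 4.500·358.0) / 71.17 = 4150/71.17 = 58.31 µg/L.

58.3 µg/L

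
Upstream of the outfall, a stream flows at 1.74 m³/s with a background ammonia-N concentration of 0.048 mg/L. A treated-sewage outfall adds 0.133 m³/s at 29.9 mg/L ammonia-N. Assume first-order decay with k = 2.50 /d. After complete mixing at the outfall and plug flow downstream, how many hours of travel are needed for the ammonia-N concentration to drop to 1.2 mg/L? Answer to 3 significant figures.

Mixed concentration C = ΣQC/ΣQ = (1.740·0.04800 + 0.1330·29.90) / 1.873 = 4.060/1.873 = 2.168 mg/L.
2.168·exp(−k·t) = 1.2 → t = ln(2.168/1.2)/k = 20440 s = 5.677 h.

5.68 h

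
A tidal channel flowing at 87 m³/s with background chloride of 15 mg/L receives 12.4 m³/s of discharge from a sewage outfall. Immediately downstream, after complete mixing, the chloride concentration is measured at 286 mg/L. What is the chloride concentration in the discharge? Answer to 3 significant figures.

Mass balance: 87.00·15.00 + 12.40·Cₑ = 99.40·286.0
→ Cₑ = (99.40·286.0 − 87.00·15.00) / 12.40 = 2187 mg/L.

2190 mg/L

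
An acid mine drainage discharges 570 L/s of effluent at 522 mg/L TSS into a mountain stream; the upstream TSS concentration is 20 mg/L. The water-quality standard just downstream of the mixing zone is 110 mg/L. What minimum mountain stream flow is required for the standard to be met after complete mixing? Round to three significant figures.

2610 L/s

Set C_mix = 110: (Q·20.00 + 570.0·522.0) / (Q + 570.0) = 110
→ Q = 570.0·(522.0 − 110)/(110 − 20.00) = 2609 L/s.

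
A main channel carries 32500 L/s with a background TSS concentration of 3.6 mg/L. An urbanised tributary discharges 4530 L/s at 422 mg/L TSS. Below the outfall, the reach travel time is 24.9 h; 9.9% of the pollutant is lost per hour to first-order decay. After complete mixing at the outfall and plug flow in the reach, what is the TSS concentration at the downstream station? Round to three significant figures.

Flow-weighted average: C = (32500·3.600 + 4530·422.0) / 37030 = 2029000/37030 = 54.78 mg/L.
9.9%/h lost → k = −ln(1 − 0.099) = 0.1043 h⁻¹.
After decay, C = 54.78 × e^(−kt) = 54.78 × 0.07458 = 4.086 mg/L.

4.09 mg/L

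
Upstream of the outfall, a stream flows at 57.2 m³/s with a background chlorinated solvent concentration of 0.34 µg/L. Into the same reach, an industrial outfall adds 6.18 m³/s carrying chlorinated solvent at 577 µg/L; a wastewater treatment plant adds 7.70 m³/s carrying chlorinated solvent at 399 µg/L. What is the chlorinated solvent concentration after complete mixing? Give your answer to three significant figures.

Conservation of mass: C = (57.20·0.3400 + 6.180·577.0 + 7.700·399.0) / 71.08 = 6658/71.08 = 93.66 µg/L.

93.7 µg/L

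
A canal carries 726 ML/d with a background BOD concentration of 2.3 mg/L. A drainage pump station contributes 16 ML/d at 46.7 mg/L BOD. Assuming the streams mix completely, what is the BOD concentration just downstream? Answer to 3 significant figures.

After mixing, C = (726.0·2.300 + 16.00·46.70) / 742.0 = 2417/742.0 = 3.257 mg/L.

3.26 mg/L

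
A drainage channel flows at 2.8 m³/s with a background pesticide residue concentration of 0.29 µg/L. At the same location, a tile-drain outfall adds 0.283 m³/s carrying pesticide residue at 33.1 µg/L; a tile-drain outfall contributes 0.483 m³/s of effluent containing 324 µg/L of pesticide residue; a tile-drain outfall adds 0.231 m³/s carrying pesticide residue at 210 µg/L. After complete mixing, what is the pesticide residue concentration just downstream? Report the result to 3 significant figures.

Conservation of mass: C = (2.800·0.2900 + 0.2830·33.10 + 0.4830·324.0 + 0.2310·210.0) / 3.797 = 215.2/3.797 = 56.67 µg/L.

56.7 µg/L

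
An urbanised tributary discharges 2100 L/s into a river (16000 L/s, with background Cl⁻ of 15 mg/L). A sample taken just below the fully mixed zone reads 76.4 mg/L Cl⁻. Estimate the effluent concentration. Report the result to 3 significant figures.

Mass balance: 16000·15.00 + 2100·Cₑ = 18100·76.40
→ Cₑ = (18100·76.40 − 16000·15.00) / 2100 = 544.2 mg/L.

544 mg/L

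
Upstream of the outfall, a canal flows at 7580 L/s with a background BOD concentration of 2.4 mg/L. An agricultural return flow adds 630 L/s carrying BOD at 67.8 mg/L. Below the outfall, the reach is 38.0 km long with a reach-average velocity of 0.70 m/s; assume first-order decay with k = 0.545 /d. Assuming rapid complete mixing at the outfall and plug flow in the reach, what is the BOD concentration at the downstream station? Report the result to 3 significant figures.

5.27 mg/L

Mixed concentration C = ΣQC/ΣQ = (7580·2.400 + 630.0·67.80) / 8210 = 60910/8210 = 7.419 mg/L.
Travel time t = 38.0·1000 / 0.70 = 54290 s = 15.08 h.
First-order decay: C = 7.419·exp(−k·t) = 7.419·0.7100 = 5.267 mg/L.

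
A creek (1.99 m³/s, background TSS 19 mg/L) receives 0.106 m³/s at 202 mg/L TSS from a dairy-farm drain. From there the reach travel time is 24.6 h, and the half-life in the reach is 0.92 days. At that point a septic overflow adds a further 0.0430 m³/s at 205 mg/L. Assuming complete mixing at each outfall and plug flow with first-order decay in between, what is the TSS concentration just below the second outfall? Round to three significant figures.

16.9 mg/L

Flow-weighted average: C = (1.990·19.00 + 0.1060·202.0) / 2.096 = 59.22/2.096 = 28.25 mg/L; combined flow 2.096 m³/s.
Half-life 0.92 d → k = ln 2 / 0.92 = 0.7534 d⁻¹.
Applying C = C₀e^(−kt): 28.25 × 0.4620 = 13.05 mg/L.
At the second outfall, C = (2.096·13.05 + 0.04300·205.0) / (2.096 + 0.04300) = 16.91 mg/L.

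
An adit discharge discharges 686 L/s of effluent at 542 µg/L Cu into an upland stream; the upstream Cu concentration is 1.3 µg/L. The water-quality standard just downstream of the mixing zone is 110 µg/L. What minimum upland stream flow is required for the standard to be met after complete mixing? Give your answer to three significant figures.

Set C_mix = 110: (Q·1.300 + 686.0·542.0) / (Q + 686.0) = 110
→ Q = 686.0·(542.0 − 110)/(110 − 1.300) = 2726 L/s.

2730 L/s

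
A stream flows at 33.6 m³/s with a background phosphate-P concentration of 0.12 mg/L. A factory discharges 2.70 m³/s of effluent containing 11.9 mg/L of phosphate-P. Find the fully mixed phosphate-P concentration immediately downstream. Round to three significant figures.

0.996 mg/L

Mixed concentration C = ΣQC/ΣQ = (33.60·0.1200 + 2.700·11.90) / 36.30 = 36.16/36.30 = 0.9962 mg/L.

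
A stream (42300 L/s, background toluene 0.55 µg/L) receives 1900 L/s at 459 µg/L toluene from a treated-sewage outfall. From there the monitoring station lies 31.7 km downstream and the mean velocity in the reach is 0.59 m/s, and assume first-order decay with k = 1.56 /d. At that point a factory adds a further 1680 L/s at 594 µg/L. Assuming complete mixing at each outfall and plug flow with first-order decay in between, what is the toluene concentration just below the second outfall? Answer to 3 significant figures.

29.1 µg/L

Flow-weighted average: C = (42300·0.5500 + 1900·459.0) / 44200 = 895400/44200 = 20.26 µg/L; combined flow 44200 L/s.
Travel time t = 31.7·1000 / 0.59 = 53730 s = 14.92 h.
First-order decay: C = 20.26·exp(−k·t) = 20.26·0.3790 = 7.678 µg/L.
Second outfall: C = (44200·7.678 + 1680·594.0)/45880 = 29.15 µg/L.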